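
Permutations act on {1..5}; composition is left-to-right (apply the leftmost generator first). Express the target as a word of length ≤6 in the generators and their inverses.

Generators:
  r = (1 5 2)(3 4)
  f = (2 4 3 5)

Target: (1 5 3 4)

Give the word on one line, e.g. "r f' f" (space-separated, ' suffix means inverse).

  after r: (1 5 2)(3 4)
  after f': (1 3 2)
  after f': (1 4 2)(3 5)
  after f': (1 2)(4 5)
  after r': (1 5 3 4)

r f' f' f' r'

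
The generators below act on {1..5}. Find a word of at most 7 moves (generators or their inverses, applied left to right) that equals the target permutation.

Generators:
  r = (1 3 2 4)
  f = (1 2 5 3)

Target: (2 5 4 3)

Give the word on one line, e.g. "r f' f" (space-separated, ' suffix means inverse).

  after r': (1 4 2 3)
  after r': (1 2)(3 4)
  after f': (2 3 4 5)
  after f': (1 3 4 2 5)
  after r': (2 5 4 3)

r' r' f' f' r'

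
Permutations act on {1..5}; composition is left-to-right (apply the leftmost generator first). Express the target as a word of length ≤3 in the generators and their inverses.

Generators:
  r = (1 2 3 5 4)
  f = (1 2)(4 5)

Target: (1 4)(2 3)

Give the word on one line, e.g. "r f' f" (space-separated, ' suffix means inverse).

  after r': (1 4 5 3 2)
  after f: (1 5 3)
  after r: (1 4)(2 3)

r' f r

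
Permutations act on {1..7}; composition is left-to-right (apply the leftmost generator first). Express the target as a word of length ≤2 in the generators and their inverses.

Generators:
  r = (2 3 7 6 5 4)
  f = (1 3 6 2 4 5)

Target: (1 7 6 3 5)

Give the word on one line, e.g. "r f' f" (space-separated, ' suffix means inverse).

f r

  after f: (1 3 6 2 4 5)
  after r: (1 7 6 3 5)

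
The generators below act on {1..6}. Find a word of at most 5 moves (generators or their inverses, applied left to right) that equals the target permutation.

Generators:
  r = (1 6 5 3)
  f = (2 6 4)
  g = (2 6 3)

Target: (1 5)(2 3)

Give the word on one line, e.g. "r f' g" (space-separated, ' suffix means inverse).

r' r' g'

  after r': (1 3 5 6)
  after r': (1 5)(3 6)
  after g': (1 5)(2 3)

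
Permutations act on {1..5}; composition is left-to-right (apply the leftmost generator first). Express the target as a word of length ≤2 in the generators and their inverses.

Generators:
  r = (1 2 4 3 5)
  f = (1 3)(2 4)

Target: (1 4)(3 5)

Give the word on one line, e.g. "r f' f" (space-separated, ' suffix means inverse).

  after f: (1 3)(2 4)
  after r': (1 4)(3 5)

f r'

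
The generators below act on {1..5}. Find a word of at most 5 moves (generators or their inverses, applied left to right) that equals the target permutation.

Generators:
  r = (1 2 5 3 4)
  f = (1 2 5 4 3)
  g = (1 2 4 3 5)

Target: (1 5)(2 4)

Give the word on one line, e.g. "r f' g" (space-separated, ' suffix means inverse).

r' f g

  after r': (1 4 3 5 2)
  after f: (1 3 4)
  after g: (1 5)(2 4)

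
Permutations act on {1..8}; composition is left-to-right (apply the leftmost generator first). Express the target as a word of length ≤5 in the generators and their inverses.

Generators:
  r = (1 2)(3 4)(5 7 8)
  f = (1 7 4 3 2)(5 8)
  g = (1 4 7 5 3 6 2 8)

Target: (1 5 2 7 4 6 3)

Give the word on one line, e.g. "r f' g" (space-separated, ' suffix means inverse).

r' g f'

  after r': (1 2)(3 4)(5 8 7)
  after g: (1 8 5)(2 4 6)(3 7)
  after f': (1 5 2 7 4 6 3)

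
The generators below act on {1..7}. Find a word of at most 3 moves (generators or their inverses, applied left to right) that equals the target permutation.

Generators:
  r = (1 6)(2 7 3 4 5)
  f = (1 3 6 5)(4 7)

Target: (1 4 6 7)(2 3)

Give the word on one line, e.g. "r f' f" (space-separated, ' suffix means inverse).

r f r'

  after r: (1 6)(2 7 3 4 5)
  after f: (1 5 2 4)(3 7 6)
  after r': (1 4 6 7)(2 3)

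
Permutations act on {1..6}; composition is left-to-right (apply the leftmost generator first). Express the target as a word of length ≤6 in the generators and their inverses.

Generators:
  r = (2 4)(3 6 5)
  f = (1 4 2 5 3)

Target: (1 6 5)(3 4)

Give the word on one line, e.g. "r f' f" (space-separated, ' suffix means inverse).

r' f' r' f r

  after r': (2 4)(3 5 6)
  after f': (1 3 2)(5 6)
  after r': (1 5 3 4 2)
  after f: (1 3 2 4 5)
  after r: (1 6 5)(3 4)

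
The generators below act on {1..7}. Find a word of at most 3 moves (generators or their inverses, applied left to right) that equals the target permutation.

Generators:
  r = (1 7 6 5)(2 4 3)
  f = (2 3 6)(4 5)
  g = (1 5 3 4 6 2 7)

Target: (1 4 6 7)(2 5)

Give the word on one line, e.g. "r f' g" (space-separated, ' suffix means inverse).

r r g'

  after r: (1 7 6 5)(2 4 3)
  after r: (1 6)(2 3 4)(5 7)
  after g': (1 4 6 7)(2 5)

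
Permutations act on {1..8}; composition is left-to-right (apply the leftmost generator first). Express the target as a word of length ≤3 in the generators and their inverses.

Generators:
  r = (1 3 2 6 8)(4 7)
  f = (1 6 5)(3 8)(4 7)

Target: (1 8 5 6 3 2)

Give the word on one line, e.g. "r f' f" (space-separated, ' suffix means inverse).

r f'

  after r: (1 3 2 6 8)(4 7)
  after f': (1 8 5 6 3 2)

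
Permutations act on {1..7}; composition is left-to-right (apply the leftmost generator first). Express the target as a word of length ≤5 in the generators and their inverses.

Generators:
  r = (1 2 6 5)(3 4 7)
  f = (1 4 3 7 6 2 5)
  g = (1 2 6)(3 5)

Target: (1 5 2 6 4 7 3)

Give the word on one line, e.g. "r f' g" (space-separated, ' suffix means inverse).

r' f r f

  after r': (1 5 6 2)(3 7 4)
  after f: (2 4 7 3 6 5)
  after r: (1 2 7 4 3 5 6)
  after f: (1 5 2 6 4 7 3)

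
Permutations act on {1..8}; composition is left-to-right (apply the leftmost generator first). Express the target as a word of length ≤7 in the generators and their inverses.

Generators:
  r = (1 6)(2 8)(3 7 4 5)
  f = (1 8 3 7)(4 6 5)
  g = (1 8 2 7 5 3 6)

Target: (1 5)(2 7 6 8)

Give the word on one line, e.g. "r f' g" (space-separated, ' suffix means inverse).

  after g': (1 6 3 5 7 2 8)
  after f': (1 4 5 3 6 8 7 2)
  after r': (1 7 8 3)(2 6)
  after f': (1 3 7)(2 4 5 6)
  after r': (1 5)(2 7 6 8)

g' f' r' f' r'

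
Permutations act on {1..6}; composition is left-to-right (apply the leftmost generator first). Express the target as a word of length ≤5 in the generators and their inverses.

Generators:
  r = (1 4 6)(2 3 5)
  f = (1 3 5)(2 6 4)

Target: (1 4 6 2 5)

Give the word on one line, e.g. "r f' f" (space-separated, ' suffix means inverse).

f r' f' f' r'

  after f: (1 3 5)(2 6 4)
  after r': (1 2 4 5 6)
  after f': (1 4 3)(2 6 5)
  after f': (1 6 3 5 4)
  after r': (1 4 6 2 5)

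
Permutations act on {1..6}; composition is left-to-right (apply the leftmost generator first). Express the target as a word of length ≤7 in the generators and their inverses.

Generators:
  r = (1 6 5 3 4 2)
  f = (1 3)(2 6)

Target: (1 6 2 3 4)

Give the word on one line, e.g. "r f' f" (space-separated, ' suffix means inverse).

r r r f' r

  after r: (1 6 5 3 4 2)
  after r: (1 5 4)(2 6 3)
  after r: (1 3)(2 5)(4 6)
  after f': (2 5 6 4)
  after r: (1 6 2 3 4)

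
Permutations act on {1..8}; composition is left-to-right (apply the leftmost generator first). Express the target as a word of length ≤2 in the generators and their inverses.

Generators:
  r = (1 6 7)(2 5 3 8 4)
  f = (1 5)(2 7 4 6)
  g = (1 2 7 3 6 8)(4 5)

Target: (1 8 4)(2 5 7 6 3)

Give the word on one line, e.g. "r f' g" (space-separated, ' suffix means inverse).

g' f'

  after g': (1 8 6 3 7 2)(4 5)
  after f': (1 8 4)(2 5 7 6 3)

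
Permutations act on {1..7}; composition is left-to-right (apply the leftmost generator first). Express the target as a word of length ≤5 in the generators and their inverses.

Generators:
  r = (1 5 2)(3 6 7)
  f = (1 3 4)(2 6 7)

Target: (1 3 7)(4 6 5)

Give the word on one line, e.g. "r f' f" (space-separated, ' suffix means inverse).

r r f' r' r'

  after r: (1 5 2)(3 6 7)
  after r: (1 2 5)(3 7 6)
  after f': (1 7 2 5 4 3 6)
  after r': (1 6 2)(4 7 5)
  after r': (1 3 7)(4 6 5)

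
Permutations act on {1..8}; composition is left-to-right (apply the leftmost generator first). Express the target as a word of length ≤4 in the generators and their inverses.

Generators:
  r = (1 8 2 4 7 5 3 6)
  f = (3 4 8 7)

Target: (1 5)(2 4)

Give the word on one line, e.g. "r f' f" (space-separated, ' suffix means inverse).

  after r: (1 8 2 4 7 5 3 6)
  after f': (1 4 8 2 3 6)(5 7)
  after f': (1 3 6)(2 7 5 8)
  after r': (1 5)(2 4)

r f' f' r'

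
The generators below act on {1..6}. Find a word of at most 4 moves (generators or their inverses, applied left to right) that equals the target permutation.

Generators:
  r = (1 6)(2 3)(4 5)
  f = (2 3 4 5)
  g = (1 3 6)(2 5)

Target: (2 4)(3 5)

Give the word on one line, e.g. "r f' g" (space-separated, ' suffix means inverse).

  after f: (2 3 4 5)
  after f: (2 4)(3 5)

f f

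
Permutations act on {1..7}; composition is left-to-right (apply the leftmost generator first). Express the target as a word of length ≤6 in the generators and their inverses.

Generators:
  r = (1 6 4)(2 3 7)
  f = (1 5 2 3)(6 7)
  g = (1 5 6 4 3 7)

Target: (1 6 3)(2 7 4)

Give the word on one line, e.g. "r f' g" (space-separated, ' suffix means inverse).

g f g' r' f'

  after g: (1 5 6 4 3 7)
  after f: (1 2 3 6 4)(5 7)
  after g': (1 2 4 7)(3 5)
  after r': (1 7 4 3 5 2 6)
  after f': (1 6 3)(2 7 4)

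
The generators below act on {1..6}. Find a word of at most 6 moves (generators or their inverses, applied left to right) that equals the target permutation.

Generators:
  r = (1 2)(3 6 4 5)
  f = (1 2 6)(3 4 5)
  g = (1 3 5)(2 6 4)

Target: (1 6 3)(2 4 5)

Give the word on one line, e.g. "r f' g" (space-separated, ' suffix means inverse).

  after g: (1 3 5)(2 6 4)
  after r': (1 5 2 3 4)
  after g: (2 5 6 4 3)
  after f': (1 6 3)(2 4 5)

g r' g f'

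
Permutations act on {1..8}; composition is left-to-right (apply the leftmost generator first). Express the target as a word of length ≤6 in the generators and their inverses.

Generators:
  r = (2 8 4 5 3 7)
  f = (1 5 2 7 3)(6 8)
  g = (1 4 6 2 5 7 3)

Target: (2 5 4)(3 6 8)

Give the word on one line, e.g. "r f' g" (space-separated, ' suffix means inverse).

  after f: (1 5 2 7 3)(6 8)
  after f: (1 2 3 5 7)
  after r': (1 7)(2 5 3 4 8)
  after f: (1 3 4 6 8 7 5)
  after g: (2 5 4)(3 6 8)

f f r' f g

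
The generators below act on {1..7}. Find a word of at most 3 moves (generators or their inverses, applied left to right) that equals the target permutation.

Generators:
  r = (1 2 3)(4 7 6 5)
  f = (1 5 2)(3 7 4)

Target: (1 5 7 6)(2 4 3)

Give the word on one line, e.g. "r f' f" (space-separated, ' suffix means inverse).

r f f

  after r: (1 2 3)(4 7 6 5)
  after f: (2 7 6)(3 5)
  after f: (1 5 7 6)(2 4 3)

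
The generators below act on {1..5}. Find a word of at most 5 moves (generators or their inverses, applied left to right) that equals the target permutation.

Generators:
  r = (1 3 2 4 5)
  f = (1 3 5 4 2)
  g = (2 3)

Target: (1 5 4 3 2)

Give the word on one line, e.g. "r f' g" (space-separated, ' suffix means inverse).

  after r': (1 5 4 2 3)
  after g: (1 5 4 3)
  after g: (1 5 4 2 3)
  after f: (1 4)(2 5)
  after r: (1 5 4 3 2)

r' g g f r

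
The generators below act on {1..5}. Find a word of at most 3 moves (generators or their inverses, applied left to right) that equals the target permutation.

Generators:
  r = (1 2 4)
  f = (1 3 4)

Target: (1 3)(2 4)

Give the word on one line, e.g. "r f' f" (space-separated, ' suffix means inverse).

  after r': (1 4 2)
  after f': (1 3)(2 4)

r' f'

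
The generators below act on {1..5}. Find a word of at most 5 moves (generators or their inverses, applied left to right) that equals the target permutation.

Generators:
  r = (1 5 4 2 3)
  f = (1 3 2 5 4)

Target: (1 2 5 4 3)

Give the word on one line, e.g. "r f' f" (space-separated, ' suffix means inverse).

  after r': (1 3 2 4 5)
  after f': (2 5 4)
  after f': (1 4 3)
  after r': (1 5)(2 4)
  after f': (1 2 5 4 3)

r' f' f' r' f'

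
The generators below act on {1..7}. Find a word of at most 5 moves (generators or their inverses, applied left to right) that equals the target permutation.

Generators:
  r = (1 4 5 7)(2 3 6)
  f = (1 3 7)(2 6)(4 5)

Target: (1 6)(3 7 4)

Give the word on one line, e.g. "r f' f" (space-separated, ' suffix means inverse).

f r f f

  after f: (1 3 7)(2 6)(4 5)
  after r: (1 6 3)(4 7)
  after f: (1 2 6 7 5 4)
  after f: (1 6)(3 7 4)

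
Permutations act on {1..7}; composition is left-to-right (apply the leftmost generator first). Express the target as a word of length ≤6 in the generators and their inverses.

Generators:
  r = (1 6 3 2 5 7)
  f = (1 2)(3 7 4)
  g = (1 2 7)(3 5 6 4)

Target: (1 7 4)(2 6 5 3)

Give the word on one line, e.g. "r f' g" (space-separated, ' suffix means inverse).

  after f': (1 2)(3 4 7)
  after r': (1 3 4 5 2 7 6)
  after f: (1 7 6 2 4 5)
  after g: (2 3 5)(4 6 7)
  after r': (1 7 4)(2 6 5 3)

f' r' f g r'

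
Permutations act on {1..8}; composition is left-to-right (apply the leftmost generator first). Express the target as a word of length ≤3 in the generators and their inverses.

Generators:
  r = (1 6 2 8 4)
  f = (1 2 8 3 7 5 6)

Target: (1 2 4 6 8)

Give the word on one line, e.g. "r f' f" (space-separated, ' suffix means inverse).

  after r: (1 6 2 8 4)
  after r: (1 2 4 6 8)

r r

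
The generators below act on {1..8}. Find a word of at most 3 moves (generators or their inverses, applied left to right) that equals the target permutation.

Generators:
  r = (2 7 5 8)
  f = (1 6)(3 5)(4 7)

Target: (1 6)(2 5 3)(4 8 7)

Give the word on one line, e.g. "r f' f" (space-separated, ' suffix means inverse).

  after f: (1 6)(3 5)(4 7)
  after r: (1 6)(2 7 4 5 3 8)
  after r: (1 6)(2 5 3)(4 8 7)

f r r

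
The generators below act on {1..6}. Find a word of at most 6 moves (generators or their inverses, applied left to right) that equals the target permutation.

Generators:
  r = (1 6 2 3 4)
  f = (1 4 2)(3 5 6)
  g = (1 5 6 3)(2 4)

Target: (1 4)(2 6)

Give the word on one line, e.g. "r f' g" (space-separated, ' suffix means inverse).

g f g g r'

  after g: (1 5 6 3)(2 4)
  after f: (1 6 5 3 4)
  after g: (1 3 2 4 5)
  after g: (3 4 6)
  after r': (1 4)(2 6)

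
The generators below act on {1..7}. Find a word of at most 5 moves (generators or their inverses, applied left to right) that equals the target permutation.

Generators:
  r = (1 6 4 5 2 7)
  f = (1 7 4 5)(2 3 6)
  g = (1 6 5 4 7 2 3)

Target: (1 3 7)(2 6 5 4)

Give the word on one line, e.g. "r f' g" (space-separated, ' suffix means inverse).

  after g': (1 3 2 7 4 5 6)
  after f: (1 6 7 5 2 4)
  after g': (2 5 7 6 4 3)
  after g': (1 3 7)(2 6 5 4)

g' f g' g'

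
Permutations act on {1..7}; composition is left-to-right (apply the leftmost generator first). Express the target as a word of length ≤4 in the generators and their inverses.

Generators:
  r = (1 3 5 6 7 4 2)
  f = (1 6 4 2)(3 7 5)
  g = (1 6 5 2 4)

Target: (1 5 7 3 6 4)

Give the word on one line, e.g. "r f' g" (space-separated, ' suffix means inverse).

f' g'

  after f': (1 2 4 6)(3 5 7)
  after g': (1 5 7 3 6 4)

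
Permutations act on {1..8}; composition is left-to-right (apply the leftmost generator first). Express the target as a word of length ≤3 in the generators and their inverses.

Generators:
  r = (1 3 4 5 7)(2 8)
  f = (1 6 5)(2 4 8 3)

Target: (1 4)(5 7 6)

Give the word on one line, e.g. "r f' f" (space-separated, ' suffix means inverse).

  after r: (1 3 4 5 7)(2 8)
  after f': (1 8 3 2 4 6)(5 7)
  after f': (1 4)(5 7 6)

r f' f'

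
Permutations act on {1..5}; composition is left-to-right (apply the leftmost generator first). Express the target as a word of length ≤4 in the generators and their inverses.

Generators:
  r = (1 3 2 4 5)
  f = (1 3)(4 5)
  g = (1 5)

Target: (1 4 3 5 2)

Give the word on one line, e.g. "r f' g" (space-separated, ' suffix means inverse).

  after r': (1 5 4 2 3)
  after r': (1 4 3 5 2)

r' r'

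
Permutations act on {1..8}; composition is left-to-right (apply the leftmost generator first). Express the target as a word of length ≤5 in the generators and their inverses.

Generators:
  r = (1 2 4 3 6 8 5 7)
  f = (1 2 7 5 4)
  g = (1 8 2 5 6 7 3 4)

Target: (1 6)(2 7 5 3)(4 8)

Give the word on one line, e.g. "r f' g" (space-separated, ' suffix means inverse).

  after g': (1 4 3 7 6 5 2 8)
  after r: (1 3)(2 5 4 6 7 8)
  after r: (1 6)(2 7 5 3)(4 8)

g' r r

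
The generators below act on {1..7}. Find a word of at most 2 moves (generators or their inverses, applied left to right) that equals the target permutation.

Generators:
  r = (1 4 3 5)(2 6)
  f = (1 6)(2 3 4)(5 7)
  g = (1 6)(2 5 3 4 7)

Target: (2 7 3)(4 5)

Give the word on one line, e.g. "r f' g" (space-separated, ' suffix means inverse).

g f

  after g: (1 6)(2 5 3 4 7)
  after f: (2 7 3)(4 5)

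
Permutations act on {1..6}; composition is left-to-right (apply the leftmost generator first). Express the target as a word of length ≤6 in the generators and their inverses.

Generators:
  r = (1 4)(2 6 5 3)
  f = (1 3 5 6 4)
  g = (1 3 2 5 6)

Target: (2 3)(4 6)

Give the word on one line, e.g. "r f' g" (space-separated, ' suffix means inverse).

  after r': (1 4)(2 3 5 6)
  after f: (2 5 4 3 6)
  after r': (1 4 5)(2 6 3)
  after g': (1 4 2 5 6)
  after r: (2 3)(4 6)

r' f r' g' r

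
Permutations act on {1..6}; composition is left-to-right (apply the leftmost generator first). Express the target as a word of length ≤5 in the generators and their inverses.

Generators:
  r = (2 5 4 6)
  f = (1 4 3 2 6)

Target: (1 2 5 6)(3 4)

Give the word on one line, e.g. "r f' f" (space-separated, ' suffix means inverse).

f r' r'

  after f: (1 4 3 2 6)
  after r': (1 5 2 4 3 6)
  after r': (1 2 5 6)(3 4)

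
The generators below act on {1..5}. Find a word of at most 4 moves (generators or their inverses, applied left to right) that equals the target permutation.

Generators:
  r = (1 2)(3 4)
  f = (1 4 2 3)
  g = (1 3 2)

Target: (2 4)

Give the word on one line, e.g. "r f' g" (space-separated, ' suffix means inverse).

g f

  after g: (1 3 2)
  after f: (2 4)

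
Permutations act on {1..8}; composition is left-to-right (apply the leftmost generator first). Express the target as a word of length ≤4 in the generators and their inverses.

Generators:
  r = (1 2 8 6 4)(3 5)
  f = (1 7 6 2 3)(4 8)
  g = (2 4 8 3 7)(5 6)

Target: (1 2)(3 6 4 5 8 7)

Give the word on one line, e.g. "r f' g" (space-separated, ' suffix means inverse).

  after r': (1 4 6 8 2)(3 5)
  after g': (1 2)(3 6 4 5 8 7)

r' g'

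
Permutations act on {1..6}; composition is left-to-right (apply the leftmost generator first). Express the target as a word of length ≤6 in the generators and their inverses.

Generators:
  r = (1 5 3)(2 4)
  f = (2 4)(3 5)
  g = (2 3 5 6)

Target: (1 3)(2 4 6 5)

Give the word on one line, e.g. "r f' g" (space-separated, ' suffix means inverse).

f g' f r'

  after f: (2 4)(3 5)
  after g': (2 4 6 5)
  after f: (3 5 4 6)
  after r': (1 3)(2 4 6 5)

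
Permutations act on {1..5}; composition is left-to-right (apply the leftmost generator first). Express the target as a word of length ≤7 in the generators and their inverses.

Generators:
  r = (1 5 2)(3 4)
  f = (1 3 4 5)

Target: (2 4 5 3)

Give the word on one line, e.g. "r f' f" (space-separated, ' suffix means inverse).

r r f' r' f

  after r: (1 5 2)(3 4)
  after r: (1 2 5)
  after f': (1 2 4 3)
  after r': (1 5)(2 3)
  after f: (2 4 5 3)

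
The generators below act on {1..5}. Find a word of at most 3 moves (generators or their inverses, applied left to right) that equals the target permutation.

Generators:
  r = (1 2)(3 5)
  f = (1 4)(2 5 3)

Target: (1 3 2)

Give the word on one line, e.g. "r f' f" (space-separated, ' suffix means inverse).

  after r: (1 2)(3 5)
  after f: (1 5 2 4)
  after f: (1 3 2)

r f f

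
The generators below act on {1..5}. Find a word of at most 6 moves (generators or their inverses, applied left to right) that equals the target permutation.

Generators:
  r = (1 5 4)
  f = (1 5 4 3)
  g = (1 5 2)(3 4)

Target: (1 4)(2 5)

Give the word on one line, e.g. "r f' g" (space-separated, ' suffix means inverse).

r g f g' f

  after r: (1 5 4)
  after g: (1 2)(3 4 5)
  after f: (1 2 5)
  after g': (1 5 2)(3 4)
  after f: (1 4)(2 5)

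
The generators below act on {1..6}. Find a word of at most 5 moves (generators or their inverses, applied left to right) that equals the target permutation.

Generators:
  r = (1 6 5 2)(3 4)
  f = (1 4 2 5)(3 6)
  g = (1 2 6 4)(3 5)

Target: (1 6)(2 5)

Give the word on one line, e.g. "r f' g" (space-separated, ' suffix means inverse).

  after g: (1 2 6 4)(3 5)
  after g: (1 6)(2 4)
  after g: (1 4 6 2)(3 5)
  after r': (1 3 6 5 4)
  after f: (1 6)(2 5)

g g g r' f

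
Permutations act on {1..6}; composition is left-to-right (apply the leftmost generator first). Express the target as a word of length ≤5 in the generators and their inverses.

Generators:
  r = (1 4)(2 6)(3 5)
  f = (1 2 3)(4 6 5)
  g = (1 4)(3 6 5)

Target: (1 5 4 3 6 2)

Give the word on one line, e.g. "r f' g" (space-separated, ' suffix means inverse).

g' r f' r'

  after g': (1 4)(3 5 6)
  after r: (2 6 5)
  after f': (1 3 2 4 5)
  after r': (1 5 4 3 6 2)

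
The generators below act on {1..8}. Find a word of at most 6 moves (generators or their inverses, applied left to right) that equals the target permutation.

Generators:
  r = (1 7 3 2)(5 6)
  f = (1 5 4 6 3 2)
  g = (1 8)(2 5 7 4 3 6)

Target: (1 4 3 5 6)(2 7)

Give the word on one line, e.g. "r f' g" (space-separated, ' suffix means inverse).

f' r f r f'

  after f': (1 2 3 6 4 5)
  after r: (3 5 7)(4 6)
  after f: (1 5 7 2)(3 4)
  after r: (1 6 5 3 4 2 7)
  after f': (1 4 3 5 6)(2 7)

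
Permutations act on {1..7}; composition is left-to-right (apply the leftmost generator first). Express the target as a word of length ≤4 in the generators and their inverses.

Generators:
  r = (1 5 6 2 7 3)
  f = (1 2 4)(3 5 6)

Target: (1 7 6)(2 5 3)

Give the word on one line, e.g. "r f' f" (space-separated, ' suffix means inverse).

r' r'

  after r': (1 3 7 2 6 5)
  after r': (1 7 6)(2 5 3)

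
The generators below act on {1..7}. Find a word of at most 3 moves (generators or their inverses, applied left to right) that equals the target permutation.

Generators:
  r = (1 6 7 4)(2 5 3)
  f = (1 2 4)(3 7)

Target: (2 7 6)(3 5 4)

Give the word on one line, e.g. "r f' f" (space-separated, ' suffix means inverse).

r' f

  after r': (1 4 7 6)(2 3 5)
  after f: (2 7 6)(3 5 4)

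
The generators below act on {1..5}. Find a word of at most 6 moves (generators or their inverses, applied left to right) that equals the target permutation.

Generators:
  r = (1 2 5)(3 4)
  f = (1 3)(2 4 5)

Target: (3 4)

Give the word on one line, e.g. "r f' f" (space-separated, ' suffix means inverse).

  after r: (1 2 5)(3 4)
  after r: (1 5 2)
  after f': (1 4 2 3)
  after r': (1 3 5 2 4)
  after f': (3 4)

r r f' r' f'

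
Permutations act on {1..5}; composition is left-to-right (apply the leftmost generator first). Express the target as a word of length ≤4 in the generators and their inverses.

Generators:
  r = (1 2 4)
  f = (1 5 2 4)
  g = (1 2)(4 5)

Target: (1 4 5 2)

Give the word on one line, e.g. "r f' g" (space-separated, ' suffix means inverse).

r' f g' r

  after r': (1 4 2)
  after f: (2 5)
  after g': (1 2 4 5)
  after r: (1 4 5 2)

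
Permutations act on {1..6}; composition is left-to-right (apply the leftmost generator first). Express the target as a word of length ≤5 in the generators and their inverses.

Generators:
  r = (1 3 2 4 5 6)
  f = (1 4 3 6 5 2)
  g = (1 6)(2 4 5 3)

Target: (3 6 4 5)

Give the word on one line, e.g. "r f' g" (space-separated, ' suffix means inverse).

  after r: (1 3 2 4 5 6)
  after r: (1 2 5)(3 4 6)
  after g': (1 3 2 4)(5 6)
  after f: (1 6 2 3)
  after g: (3 6 4 5)

r r g' f g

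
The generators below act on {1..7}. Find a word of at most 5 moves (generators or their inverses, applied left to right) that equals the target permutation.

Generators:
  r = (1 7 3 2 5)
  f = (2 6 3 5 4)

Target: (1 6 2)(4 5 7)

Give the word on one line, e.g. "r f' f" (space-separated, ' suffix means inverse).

  after r: (1 7 3 2 5)
  after r: (1 3 5 7 2)
  after f': (1 6 2)(4 5 7)

r r f'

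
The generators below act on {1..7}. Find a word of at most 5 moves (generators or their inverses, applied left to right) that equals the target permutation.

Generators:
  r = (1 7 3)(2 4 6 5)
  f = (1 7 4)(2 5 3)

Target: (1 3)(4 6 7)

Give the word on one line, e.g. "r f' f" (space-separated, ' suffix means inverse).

f r' f r' r'

  after f: (1 7 4)(2 5 3)
  after r': (2 6 4 3 5 7)
  after f: (1 7 5 4 2 6)
  after r': (2 4 5)(3 7 6)
  after r': (1 3)(4 6 7)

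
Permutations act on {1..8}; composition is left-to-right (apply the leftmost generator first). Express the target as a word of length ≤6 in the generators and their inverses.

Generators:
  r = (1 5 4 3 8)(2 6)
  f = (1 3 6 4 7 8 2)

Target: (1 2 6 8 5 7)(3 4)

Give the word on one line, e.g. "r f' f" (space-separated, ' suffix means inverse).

r r f f f

  after r: (1 5 4 3 8)(2 6)
  after r: (1 4 8 5 3)
  after f: (1 7 8 5 6 4 2)
  after f: (1 8 5 4)(2 3 6 7)
  after f: (1 2 6 8 5 7)(3 4)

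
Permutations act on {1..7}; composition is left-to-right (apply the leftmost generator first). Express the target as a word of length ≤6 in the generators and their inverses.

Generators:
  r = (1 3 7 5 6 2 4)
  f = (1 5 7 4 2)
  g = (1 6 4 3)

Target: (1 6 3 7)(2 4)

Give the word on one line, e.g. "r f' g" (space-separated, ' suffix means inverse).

g r' f' g

  after g: (1 6 4 3)
  after r': (1 5 7 3 4)(2 6)
  after f': (2 6 4)(3 7)
  after g: (1 6 3 7)(2 4)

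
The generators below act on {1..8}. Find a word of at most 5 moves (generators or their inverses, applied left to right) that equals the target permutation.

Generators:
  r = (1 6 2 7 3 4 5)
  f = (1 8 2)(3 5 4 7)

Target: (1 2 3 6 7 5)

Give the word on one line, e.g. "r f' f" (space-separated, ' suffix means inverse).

f' f' f' r r

  after f': (1 2 8)(3 7 4 5)
  after f': (1 8 2)(3 4)(5 7)
  after f': (3 5 4 7)
  after r: (1 6 2 7 4 3)
  after r: (1 2 3 6 7 5)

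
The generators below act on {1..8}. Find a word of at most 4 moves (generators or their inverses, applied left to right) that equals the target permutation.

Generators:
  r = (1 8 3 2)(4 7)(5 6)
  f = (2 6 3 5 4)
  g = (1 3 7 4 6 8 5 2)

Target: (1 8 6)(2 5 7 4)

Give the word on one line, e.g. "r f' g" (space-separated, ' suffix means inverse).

r r f' g

  after r: (1 8 3 2)(4 7)(5 6)
  after r: (1 3)(2 8)
  after f': (1 6 2 8 4 5 3)
  after g: (1 8 6)(2 5 7 4)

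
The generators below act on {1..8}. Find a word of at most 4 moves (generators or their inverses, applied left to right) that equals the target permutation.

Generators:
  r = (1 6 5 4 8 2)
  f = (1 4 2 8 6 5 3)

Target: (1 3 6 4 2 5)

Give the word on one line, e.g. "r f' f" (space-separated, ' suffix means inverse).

f' r'

  after f': (1 3 5 6 8 2 4)
  after r': (1 3 6 4 2 5)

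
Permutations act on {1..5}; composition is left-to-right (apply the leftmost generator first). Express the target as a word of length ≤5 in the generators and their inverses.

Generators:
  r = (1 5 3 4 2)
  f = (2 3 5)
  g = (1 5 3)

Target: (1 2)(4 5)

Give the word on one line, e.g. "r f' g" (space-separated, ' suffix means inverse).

r r g' f

  after r: (1 5 3 4 2)
  after r: (1 3 2 5 4)
  after g': (1 5 4 3 2)
  after f: (1 2)(4 5)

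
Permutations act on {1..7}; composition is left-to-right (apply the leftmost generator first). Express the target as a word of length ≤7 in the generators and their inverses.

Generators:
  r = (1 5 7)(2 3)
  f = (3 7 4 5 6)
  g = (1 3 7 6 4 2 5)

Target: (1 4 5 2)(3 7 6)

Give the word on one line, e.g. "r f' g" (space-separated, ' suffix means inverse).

  after r: (1 5 7)(2 3)
  after r: (1 7 5)
  after f': (1 3 6 5)(4 7)
  after r: (1 2 3 6 7 4)
  after g': (1 4 5 2)(3 7 6)

r r f' r g'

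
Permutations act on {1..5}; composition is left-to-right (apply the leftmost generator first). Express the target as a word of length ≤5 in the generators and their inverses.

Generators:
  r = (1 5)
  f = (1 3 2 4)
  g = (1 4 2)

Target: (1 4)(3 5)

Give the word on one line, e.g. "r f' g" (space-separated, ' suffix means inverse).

r f r g r'

  after r: (1 5)
  after f: (1 5 3 2 4)
  after r: (2 4 5 3)
  after g: (1 4 5 3)
  after r': (1 4)(3 5)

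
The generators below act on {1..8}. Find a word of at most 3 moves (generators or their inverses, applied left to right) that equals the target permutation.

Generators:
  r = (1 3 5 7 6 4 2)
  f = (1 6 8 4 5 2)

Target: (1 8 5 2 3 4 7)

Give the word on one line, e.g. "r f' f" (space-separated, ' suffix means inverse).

f r f'

  after f: (1 6 8 4 5 2)
  after r: (1 4 7 6 8 2 3 5)
  after f': (1 8 5 2 3 4 7)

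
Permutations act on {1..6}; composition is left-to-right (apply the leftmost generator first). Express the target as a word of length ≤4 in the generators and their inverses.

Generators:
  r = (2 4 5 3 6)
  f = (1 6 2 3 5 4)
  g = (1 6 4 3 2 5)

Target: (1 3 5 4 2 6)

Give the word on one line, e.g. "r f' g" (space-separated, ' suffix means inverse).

g' r

  after g': (1 5 2 3 4 6)
  after r: (1 3 5 4 2 6)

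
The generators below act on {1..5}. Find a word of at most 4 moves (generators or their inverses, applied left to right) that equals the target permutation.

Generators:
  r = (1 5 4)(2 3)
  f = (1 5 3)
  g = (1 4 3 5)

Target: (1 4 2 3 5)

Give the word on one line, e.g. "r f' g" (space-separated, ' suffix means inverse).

f' g r

  after f': (1 3 5)
  after g: (1 5 4 3)
  after r: (1 4 2 3 5)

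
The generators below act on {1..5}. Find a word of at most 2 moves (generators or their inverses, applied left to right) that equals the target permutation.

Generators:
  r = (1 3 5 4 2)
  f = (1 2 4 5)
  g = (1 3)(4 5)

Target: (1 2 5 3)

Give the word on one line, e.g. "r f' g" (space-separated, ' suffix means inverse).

f g'

  after f: (1 2 4 5)
  after g': (1 2 5 3)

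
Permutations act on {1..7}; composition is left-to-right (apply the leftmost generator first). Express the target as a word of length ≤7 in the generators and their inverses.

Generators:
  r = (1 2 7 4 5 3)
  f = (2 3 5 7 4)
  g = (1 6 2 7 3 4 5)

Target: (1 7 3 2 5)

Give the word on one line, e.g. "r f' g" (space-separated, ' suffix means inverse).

f r f r' f

  after f: (2 3 5 7 4)
  after r: (1 2)(4 7 5)
  after f: (1 3 5 2)
  after r': (1 5)(2 3 4 7)
  after f: (1 7 3 2 5)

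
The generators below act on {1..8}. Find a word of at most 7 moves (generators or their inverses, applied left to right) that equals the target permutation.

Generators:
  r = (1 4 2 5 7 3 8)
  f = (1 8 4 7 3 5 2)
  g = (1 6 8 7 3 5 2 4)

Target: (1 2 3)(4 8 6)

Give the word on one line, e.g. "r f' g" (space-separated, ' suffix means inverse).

  after r: (1 4 2 5 7 3 8)
  after r: (1 2 7 8 4 5 3)
  after g: (1 4 2 3 6 8)
  after g: (2 5)(3 8 6 7)
  after f': (1 2 3)(4 8 6)

r r g g f'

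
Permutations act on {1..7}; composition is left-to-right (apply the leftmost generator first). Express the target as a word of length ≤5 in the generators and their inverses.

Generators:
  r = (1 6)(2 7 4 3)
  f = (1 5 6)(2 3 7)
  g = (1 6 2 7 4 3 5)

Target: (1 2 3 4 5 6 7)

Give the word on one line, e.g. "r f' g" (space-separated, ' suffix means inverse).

  after g': (1 5 3 4 7 2 6)
  after g': (1 3 7 6 5 4 2)
  after g': (1 4 6 3 2 5 7)
  after r': (1 7 6 4)(2 5)
  after g': (1 2 3 4 5 6 7)

g' g' g' r' g'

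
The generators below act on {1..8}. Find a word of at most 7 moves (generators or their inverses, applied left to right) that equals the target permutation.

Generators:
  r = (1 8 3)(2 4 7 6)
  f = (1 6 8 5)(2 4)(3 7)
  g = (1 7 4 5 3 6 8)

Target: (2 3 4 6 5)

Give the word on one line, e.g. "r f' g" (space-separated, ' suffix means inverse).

f' r' f' g' f'

  after f': (1 5 8 6)(2 4)(3 7)
  after r': (1 5)(3 4 6)(7 8)
  after f': (1 8 3 2 4)(6 7)
  after g': (1 6)(2 7 3)(4 8 5)
  after f': (2 3 4 6 5)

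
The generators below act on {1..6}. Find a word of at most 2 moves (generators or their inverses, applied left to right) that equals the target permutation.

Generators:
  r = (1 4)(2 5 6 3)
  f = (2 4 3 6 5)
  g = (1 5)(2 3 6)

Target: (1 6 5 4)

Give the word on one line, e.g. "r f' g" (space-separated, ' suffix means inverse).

  after g: (1 5)(2 3 6)
  after r: (1 6 5 4)

g r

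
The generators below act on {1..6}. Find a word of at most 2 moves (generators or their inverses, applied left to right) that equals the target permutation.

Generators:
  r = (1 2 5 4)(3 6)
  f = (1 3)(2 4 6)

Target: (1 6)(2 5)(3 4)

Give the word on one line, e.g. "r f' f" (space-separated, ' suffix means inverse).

r f'

  after r: (1 2 5 4)(3 6)
  after f': (1 6)(2 5)(3 4)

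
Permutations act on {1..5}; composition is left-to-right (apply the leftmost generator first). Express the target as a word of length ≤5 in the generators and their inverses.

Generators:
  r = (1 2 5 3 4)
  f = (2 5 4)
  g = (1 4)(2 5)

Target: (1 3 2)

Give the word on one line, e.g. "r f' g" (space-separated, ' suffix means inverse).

  after f: (2 5 4)
  after r: (1 2 3 4 5)
  after r: (1 5 2 4 3)
  after r: (1 3 2)

f r r r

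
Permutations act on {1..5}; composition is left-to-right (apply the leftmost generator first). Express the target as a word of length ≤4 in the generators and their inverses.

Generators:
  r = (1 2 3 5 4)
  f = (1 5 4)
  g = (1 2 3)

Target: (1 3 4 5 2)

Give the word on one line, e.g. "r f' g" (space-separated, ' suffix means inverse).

r f g

  after r: (1 2 3 5 4)
  after f: (1 2 3 4 5)
  after g: (1 3 4 5 2)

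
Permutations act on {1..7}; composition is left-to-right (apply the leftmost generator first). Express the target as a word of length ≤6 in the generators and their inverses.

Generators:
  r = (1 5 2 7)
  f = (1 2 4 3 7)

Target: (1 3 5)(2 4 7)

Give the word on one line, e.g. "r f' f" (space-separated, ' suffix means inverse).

  after f': (1 7 3 4 2)
  after r': (1 2 7 3 4 5)
  after f': (2 3)(4 5 7)
  after r': (1 7 4)(2 3 5)
  after f': (1 3 5)(2 4 7)

f' r' f' r' f'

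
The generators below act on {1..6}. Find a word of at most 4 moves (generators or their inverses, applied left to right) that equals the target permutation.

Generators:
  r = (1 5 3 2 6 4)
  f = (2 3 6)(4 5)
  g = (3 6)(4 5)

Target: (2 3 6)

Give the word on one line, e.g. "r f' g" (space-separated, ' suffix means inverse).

f' g f g

  after f': (2 6 3)(4 5)
  after g: (2 3)
  after f: (2 6)(4 5)
  after g: (2 3 6)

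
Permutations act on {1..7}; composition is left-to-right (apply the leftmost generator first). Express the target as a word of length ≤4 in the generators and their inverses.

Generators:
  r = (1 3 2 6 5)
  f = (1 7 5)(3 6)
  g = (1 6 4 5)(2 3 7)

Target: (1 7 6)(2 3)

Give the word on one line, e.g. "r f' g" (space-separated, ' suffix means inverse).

f r'

  after f: (1 7 5)(3 6)
  after r': (1 7 6)(2 3)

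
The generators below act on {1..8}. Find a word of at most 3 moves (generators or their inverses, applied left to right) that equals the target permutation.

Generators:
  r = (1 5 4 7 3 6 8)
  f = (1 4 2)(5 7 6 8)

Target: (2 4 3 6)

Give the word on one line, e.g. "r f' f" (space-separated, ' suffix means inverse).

  after r: (1 5 4 7 3 6 8)
  after r: (1 4 3 8 5 7 6)
  after f': (2 4 3 6)

r r f'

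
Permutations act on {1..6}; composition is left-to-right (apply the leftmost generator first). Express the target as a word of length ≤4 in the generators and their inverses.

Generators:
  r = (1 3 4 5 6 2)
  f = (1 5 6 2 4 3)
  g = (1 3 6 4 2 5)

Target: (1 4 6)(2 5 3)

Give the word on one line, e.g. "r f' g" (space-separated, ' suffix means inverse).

f' f'

  after f': (1 3 4 2 6 5)
  after f': (1 4 6)(2 5 3)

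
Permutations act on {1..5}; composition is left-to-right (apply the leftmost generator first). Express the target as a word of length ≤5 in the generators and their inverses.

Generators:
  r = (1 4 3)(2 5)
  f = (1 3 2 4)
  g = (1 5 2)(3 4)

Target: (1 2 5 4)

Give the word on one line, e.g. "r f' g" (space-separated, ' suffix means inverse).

  after g': (1 2 5)(3 4)
  after r': (1 5 3)
  after r': (1 2 5 4)

g' r' r'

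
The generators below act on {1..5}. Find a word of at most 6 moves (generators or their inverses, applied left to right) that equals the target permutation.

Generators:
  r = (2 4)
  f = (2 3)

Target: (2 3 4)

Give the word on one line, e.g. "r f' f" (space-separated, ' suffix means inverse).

f' r' f' f'

  after f': (2 3)
  after r': (2 3 4)
  after f': (3 4)
  after f': (2 3 4)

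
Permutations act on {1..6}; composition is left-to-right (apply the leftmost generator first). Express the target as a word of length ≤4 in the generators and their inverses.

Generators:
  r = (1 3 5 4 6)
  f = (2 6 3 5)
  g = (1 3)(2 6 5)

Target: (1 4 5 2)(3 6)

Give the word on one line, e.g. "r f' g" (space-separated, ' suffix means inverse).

g' f' r'

  after g': (1 3)(2 5 6)
  after f': (1 6 5 2 3)
  after r': (1 4 5 2)(3 6)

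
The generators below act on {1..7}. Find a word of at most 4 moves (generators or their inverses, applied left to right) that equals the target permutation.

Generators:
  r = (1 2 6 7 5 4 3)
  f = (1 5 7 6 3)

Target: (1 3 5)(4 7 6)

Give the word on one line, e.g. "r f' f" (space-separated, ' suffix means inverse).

  after r': (1 3 4 5 7 6 2)
  after r': (1 4 7 2 3 5 6)
  after f: (1 4 6 5 3 7 2)
  after r: (1 3 5)(4 7 6)

r' r' f r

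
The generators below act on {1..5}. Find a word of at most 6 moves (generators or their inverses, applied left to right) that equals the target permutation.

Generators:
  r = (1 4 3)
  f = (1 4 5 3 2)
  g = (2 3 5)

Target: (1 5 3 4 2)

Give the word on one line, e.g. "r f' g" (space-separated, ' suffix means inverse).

g' r r f' r'

  after g': (2 5 3)
  after r: (1 4 3 2 5)
  after r: (1 3 2 5 4)
  after f': (1 5)(2 4)
  after r': (1 5 3 4 2)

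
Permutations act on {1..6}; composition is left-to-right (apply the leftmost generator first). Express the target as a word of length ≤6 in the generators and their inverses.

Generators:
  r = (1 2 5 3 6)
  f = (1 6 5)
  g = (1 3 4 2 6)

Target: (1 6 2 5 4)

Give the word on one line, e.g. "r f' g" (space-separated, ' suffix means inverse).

g r' g' f'

  after g: (1 3 4 2 6)
  after r': (1 5 2 3 4)
  after g': (1 5 4 6 2)
  after f': (1 6 2 5 4)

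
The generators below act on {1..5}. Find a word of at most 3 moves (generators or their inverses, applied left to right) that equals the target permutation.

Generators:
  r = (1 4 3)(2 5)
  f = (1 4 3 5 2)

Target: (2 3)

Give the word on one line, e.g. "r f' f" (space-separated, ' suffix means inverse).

r f'

  after r: (1 4 3)(2 5)
  after f': (2 3)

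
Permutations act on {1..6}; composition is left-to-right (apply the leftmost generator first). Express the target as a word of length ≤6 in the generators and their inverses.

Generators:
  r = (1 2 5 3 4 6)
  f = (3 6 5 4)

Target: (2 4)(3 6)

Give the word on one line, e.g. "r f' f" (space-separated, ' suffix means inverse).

f r f' r'

  after f: (3 6 5 4)
  after r: (1 2 5 6 3)
  after f': (1 2 6 4 5 3)
  after r': (2 4)(3 6)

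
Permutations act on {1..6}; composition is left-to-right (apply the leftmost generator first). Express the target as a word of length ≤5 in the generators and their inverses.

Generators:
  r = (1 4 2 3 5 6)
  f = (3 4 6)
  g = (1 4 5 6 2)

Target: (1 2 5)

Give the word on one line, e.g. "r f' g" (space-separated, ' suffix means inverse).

r' f' f' r' f'

  after r': (1 6 5 3 2 4)
  after f': (1 4)(2 3)(5 6)
  after f': (1 3 2 6 5 4)
  after r': (1 2 5)(3 4 6)
  after f': (1 2 5)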